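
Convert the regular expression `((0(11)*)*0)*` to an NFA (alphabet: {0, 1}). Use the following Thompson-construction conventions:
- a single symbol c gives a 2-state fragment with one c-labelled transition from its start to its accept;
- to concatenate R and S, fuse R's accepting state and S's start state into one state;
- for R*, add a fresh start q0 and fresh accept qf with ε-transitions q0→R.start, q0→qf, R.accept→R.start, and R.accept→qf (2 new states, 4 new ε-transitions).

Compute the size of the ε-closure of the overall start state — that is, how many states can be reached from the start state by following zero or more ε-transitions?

Compute the ε-closure size of each fragment's start state recursively; a symbol fragment's start has no outgoing ε-edge, so its closure is just itself (size 1).
  11 → |closure| equals the left operand's closure size = 1 (its accept is not ε-reachable, so the closure stops there)
  (11)* → the star's fresh start ε-reaches both the body's start and the fresh accept: |closure| = 2 + 1 = 3
  0(11)* → same as the first factor's closure: |closure| = 1
  (0(11)*)* → |closure| = 1 (new start) + 1 (body) + 1 (new accept) = 3
  (0(11)*)*0 → the left operand accepts ε, so the closure extends into the next operand (the shared merged state is already counted); |closure| = 3 + (1−1) = 3
  ((0(11)*)*0)* → new start has ε-edges to the inner start and to the new accept, so |closure| = 2 + 3 = 5

5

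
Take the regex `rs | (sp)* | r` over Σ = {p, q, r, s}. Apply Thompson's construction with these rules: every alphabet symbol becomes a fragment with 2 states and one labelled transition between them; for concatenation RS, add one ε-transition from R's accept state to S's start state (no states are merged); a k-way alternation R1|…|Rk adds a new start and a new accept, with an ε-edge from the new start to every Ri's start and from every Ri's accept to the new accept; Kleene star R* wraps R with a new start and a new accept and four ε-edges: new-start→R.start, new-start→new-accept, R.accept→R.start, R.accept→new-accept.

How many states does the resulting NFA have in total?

14

Per subexpression:
Each of the 5 symbol leaves contributes a 2-state fragment.
  rs → 4 states
  sp → 4 states
  (sp)* → 6 states
  rs | (sp)* | r → 14 states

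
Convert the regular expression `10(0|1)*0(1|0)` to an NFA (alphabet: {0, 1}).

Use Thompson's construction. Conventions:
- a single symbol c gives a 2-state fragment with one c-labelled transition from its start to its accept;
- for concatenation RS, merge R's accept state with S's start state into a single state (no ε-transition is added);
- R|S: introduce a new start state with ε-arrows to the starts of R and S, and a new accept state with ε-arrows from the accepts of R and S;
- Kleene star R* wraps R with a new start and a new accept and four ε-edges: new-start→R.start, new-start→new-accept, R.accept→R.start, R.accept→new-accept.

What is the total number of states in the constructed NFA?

16

Per subexpression:
Each of the 7 symbol leaves contributes a 2-state fragment.
  0|1 — 6 states
  (0|1)* — 8 states
  1|0 — 6 states
  10(0|1)*0(1|0) — 16 states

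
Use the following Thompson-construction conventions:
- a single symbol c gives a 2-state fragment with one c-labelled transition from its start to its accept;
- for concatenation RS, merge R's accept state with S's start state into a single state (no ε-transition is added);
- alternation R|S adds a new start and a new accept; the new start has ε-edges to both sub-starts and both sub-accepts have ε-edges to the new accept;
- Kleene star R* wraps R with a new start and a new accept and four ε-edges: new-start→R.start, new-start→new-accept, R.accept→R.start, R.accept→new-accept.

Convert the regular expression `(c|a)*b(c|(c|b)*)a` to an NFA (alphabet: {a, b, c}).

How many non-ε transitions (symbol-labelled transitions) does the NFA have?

7

Recursing over subexpressions:
Each of the 7 symbol leaves contributes exactly 1 symbol transition.
  c|a — 2 symbol transitions
  (c|a)* — 2 symbol transitions
  c|b — 2 symbol transitions
  (c|b)* — 2 symbol transitions
  c|(c|b)* — 3 symbol transitions
  (c|a)*b(c|(c|b)*)a — 7 symbol transitions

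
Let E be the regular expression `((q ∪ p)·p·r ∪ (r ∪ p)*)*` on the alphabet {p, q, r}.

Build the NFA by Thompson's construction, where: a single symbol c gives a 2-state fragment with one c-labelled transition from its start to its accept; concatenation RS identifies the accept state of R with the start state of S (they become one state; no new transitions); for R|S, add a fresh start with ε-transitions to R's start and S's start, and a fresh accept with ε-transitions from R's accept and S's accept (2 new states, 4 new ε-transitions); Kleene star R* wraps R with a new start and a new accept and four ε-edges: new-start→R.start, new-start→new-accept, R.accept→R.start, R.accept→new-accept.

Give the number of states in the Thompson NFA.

20

By structural recursion:
Each of the 6 symbol leaves contributes a 2-state fragment.
  q ∪ p — 6 states
  (q ∪ p)·p·r — 8 states
  r ∪ p — 6 states
  (r ∪ p)* — 8 states
  (q ∪ p)·p·r ∪ (r ∪ p)* — 18 states
  ((q ∪ p)·p·r ∪ (r ∪ p)*)* — 20 states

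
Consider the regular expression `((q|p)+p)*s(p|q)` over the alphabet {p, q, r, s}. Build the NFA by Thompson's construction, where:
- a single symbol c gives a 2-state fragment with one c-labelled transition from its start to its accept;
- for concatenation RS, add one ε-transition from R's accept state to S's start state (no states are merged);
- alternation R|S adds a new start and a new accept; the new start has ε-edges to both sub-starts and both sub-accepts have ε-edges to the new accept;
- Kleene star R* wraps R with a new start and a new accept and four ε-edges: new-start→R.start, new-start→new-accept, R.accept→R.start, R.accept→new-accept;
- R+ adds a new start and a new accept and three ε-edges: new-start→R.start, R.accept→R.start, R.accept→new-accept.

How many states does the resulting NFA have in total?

20

Building bottom-up:
Each of the 6 symbol leaves contributes a 2-state fragment.
  q|p → 6 states
  (q|p)+ → 8 states
  (q|p)+p → 10 states
  ((q|p)+p)* → 12 states
  p|q → 6 states
  ((q|p)+p)*s(p|q) → 20 states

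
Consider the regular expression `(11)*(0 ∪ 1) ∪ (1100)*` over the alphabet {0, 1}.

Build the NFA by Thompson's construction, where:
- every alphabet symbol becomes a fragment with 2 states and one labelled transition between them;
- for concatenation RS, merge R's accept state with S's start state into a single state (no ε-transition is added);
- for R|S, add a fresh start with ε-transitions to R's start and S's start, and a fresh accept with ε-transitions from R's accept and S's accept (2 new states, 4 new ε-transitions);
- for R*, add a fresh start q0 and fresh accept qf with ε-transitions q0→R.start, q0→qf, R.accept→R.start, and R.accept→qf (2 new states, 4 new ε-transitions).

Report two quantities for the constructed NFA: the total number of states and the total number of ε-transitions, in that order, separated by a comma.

By structural recursion:
Each of the 8 symbol leaves contributes 2 states and 0 ε-transitions.
  11 : 3 states, 0 ε-transitions
  (11)* : 5 states, 4 ε-transitions
  0 ∪ 1 : 6 states, 4 ε-transitions
  (11)*(0 ∪ 1) : 10 states, 8 ε-transitions
  1100 : 5 states, 0 ε-transitions
  (1100)* : 7 states, 4 ε-transitions
  (11)*(0 ∪ 1) ∪ (1100)* : 19 states, 16 ε-transitions

19, 16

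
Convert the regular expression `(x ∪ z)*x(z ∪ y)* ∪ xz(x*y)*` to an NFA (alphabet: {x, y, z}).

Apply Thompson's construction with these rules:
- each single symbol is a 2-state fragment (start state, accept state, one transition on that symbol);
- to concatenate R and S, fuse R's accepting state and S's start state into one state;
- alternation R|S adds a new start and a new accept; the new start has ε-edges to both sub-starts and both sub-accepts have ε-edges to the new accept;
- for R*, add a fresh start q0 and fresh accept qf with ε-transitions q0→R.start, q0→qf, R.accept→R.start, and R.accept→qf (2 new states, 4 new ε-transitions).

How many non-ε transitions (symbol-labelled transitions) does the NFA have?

9

Building bottom-up:
Each of the 9 symbol leaves contributes exactly 1 symbol transition.
  x ∪ z : 2 symbol transitions
  (x ∪ z)* : 2 symbol transitions
  z ∪ y : 2 symbol transitions
  (z ∪ y)* : 2 symbol transitions
  (x ∪ z)*x(z ∪ y)* : 5 symbol transitions
  x* : 1 symbol transition
  x*y : 2 symbol transitions
  (x*y)* : 2 symbol transitions
  xz(x*y)* : 4 symbol transitions
  (x ∪ z)*x(z ∪ y)* ∪ xz(x*y)* : 9 symbol transitions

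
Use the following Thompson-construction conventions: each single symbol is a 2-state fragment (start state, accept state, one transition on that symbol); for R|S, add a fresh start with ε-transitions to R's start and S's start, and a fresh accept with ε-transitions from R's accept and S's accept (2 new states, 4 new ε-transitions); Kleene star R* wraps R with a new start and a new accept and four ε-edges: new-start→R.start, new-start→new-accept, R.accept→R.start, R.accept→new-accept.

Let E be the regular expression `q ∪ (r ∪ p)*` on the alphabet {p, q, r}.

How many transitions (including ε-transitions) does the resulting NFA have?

Bottom-up over the parse tree:
Each of the 3 symbol leaves contributes 1 transition (1 symbol, 0 ε).
  r ∪ p → 6 transitions (2 symbol, 4 ε)
  (r ∪ p)* → 10 transitions (2 symbol, 8 ε)
  q ∪ (r ∪ p)* → 15 transitions (3 symbol, 12 ε)

15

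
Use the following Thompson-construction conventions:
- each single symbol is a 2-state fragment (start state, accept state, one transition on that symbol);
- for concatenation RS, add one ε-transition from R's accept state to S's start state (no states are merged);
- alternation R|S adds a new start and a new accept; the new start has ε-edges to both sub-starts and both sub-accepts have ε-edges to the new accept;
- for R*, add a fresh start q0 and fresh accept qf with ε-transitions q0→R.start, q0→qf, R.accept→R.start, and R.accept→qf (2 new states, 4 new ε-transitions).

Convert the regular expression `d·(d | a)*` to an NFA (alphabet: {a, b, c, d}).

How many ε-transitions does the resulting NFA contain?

9

Per subexpression:
Each of the 3 symbol leaves contributes 0 ε-transitions.
  d | a = 4 ε-transitions
  (d | a)* = 8 ε-transitions
  d·(d | a)* = 9 ε-transitions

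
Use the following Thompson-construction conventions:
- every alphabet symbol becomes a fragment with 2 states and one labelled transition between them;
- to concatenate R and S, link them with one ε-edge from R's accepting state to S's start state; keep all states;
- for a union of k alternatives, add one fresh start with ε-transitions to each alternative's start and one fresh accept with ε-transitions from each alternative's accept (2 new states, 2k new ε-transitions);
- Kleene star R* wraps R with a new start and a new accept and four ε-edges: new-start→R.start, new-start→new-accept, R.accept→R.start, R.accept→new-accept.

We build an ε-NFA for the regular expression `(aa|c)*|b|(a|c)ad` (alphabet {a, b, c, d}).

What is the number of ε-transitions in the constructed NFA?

21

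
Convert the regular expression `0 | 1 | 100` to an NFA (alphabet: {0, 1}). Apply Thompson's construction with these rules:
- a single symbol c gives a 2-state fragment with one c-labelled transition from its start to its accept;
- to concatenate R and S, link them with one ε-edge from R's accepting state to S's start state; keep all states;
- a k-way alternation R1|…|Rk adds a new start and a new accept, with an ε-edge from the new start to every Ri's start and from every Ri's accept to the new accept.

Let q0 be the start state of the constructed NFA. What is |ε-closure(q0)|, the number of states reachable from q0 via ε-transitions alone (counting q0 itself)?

Compute the ε-closure size of each fragment's start state recursively; a symbol fragment's start has no outgoing ε-edge, so its closure is just itself (size 1).
  100 — C equals the left operand's closure size = 1 (its accept is not ε-reachable, so the closure stops there)
  0 | 1 | 100 — new start ε-reaches every alternative's start; none of them accept ε, so the new accept is not reached: C = 1 + 1 + 1 + 1 = 4

4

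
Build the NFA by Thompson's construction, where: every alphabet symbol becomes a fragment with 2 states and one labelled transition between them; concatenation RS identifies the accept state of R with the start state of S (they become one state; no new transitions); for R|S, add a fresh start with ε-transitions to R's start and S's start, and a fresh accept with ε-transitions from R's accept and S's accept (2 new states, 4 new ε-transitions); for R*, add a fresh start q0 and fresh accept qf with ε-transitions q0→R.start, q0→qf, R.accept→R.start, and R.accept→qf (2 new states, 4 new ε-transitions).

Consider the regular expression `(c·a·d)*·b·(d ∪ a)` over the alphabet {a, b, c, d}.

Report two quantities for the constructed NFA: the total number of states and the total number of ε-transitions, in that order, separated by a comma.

12, 8

Bottom-up over the parse tree:
Each of the 6 symbol leaves contributes 2 states and 0 ε-transitions.
  c·a·d — 4 states, 0 ε-transitions
  (c·a·d)* — 6 states, 4 ε-transitions
  d ∪ a — 6 states, 4 ε-transitions
  (c·a·d)*·b·(d ∪ a) — 12 states, 8 ε-transitions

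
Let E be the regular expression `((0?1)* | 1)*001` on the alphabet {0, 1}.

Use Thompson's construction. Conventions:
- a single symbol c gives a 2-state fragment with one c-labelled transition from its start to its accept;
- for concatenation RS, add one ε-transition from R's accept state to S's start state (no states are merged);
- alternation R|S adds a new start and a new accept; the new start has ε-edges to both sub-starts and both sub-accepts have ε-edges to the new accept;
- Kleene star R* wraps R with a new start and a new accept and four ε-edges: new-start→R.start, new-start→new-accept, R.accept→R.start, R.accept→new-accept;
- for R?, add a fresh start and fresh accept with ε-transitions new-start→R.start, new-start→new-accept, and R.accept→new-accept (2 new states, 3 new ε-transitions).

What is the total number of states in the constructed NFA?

Recursing over subexpressions:
Each of the 6 symbol leaves contributes a 2-state fragment.
  0? = 4 states
  0?1 = 6 states
  (0?1)* = 8 states
  (0?1)* | 1 = 12 states
  ((0?1)* | 1)* = 14 states
  ((0?1)* | 1)*001 = 20 states

20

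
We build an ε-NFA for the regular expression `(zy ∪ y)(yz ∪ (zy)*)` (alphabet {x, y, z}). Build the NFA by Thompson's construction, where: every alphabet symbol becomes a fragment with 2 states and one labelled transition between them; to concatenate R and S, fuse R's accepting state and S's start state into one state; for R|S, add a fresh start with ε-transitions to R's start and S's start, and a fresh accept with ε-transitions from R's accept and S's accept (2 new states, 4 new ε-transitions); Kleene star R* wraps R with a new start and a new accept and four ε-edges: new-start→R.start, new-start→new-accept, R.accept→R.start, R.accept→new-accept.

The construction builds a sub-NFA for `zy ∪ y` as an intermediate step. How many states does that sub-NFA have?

7

Fragment for `zy ∪ y`:
Each of the 3 symbol leaves contributes a 2-state fragment.
  zy : 3 states
  zy ∪ y : 7 states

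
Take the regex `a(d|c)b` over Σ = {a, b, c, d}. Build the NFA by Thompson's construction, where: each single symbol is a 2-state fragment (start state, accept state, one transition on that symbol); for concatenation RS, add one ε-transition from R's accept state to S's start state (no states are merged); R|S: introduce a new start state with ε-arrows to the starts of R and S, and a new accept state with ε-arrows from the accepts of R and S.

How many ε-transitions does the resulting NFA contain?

Building bottom-up:
Each of the 4 symbol leaves contributes 0 ε-transitions.
  d|c — 4 ε-transitions
  a(d|c)b — 6 ε-transitions

6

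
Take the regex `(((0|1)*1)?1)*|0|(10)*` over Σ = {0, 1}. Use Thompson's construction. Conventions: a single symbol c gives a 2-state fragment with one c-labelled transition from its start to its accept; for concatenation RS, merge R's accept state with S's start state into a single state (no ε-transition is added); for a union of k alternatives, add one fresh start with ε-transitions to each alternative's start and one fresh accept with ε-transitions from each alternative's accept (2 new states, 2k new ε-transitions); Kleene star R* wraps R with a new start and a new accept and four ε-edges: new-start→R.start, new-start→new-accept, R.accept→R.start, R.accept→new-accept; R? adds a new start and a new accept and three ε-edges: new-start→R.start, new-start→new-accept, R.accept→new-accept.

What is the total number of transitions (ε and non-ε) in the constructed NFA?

Per subexpression:
Each of the 7 symbol leaves contributes 1 transition (1 symbol, 0 ε).
  0|1 — 6 transitions (2 symbol, 4 ε)
  (0|1)* — 10 transitions (2 symbol, 8 ε)
  (0|1)*1 — 11 transitions (3 symbol, 8 ε)
  ((0|1)*1)? — 14 transitions (3 symbol, 11 ε)
  ((0|1)*1)?1 — 15 transitions (4 symbol, 11 ε)
  (((0|1)*1)?1)* — 19 transitions (4 symbol, 15 ε)
  10 — 2 transitions (2 symbol, 0 ε)
  (10)* — 6 transitions (2 symbol, 4 ε)
  (((0|1)*1)?1)*|0|(10)* — 32 transitions (7 symbol, 25 ε)

32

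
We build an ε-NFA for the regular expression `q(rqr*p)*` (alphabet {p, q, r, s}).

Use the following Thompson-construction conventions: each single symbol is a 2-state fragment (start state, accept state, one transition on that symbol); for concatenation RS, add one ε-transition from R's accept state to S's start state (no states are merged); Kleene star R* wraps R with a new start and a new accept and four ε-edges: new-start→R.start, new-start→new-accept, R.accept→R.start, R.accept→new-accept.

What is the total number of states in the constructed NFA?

Recursing over subexpressions:
Each of the 5 symbol leaves contributes a 2-state fragment.
  r* = 4 states
  rqr*p = 10 states
  (rqr*p)* = 12 states
  q(rqr*p)* = 14 states

14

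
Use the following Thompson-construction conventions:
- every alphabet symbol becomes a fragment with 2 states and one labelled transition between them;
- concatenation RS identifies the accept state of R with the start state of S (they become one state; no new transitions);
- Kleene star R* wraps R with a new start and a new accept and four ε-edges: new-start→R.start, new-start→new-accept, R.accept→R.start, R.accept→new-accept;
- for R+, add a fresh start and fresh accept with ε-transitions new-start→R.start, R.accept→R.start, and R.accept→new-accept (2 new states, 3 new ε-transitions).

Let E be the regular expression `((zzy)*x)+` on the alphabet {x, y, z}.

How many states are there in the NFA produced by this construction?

9

By structural recursion:
Each of the 4 symbol leaves contributes a 2-state fragment.
  zzy = 4 states
  (zzy)* = 6 states
  (zzy)*x = 7 states
  ((zzy)*x)+ = 9 states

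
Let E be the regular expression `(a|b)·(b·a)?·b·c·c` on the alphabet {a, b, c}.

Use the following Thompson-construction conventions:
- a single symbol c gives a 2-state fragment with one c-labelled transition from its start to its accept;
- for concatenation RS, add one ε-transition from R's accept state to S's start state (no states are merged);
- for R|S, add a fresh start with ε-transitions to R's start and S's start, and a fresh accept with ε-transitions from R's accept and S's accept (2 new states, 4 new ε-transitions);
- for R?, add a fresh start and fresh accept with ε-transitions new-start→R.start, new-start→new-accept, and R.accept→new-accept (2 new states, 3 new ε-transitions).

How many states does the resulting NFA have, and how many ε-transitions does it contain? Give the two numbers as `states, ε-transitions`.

18, 12

Recursing over subexpressions:
Each of the 7 symbol leaves contributes 2 states and 0 ε-transitions.
  a|b = 6 states, 4 ε-transitions
  b·a = 4 states, 1 ε-transition
  (b·a)? = 6 states, 4 ε-transitions
  (a|b)·(b·a)?·b·c·c = 18 states, 12 ε-transitions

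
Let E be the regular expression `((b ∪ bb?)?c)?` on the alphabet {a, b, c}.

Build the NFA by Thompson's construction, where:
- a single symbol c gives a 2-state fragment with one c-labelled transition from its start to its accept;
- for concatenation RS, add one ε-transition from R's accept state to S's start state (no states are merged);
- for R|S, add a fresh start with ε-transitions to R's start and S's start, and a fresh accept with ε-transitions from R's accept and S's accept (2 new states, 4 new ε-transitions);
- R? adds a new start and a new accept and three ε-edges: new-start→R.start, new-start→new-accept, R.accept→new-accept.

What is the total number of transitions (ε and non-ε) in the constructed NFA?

19

Recursing over subexpressions:
Each of the 4 symbol leaves contributes 1 transition (1 symbol, 0 ε).
  b? : 4 transitions (1 symbol, 3 ε)
  bb? : 6 transitions (2 symbol, 4 ε)
  b ∪ bb? : 11 transitions (3 symbol, 8 ε)
  (b ∪ bb?)? : 14 transitions (3 symbol, 11 ε)
  (b ∪ bb?)?c : 16 transitions (4 symbol, 12 ε)
  ((b ∪ bb?)?c)? : 19 transitions (4 symbol, 15 ε)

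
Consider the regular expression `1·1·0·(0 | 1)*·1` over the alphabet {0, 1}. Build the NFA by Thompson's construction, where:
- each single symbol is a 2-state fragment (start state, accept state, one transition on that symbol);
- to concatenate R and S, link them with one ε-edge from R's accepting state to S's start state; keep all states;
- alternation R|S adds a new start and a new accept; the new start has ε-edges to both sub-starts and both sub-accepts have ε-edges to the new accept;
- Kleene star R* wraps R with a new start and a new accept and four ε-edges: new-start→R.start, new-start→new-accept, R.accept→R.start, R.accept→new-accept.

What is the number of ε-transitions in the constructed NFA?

12

Building bottom-up:
Each of the 6 symbol leaves contributes 0 ε-transitions.
  0 | 1 = 4 ε-transitions
  (0 | 1)* = 8 ε-transitions
  1·1·0·(0 | 1)*·1 = 12 ε-transitions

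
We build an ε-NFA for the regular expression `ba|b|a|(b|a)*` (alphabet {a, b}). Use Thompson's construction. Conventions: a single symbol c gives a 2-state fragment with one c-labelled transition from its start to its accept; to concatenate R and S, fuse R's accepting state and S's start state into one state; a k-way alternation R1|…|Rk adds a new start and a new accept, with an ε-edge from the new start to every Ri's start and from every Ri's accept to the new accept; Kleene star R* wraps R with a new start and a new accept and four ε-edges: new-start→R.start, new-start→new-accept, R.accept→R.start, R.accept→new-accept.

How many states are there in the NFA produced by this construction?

17

Building bottom-up:
Each of the 6 symbol leaves contributes a 2-state fragment.
  ba : 3 states
  b|a : 6 states
  (b|a)* : 8 states
  ba|b|a|(b|a)* : 17 states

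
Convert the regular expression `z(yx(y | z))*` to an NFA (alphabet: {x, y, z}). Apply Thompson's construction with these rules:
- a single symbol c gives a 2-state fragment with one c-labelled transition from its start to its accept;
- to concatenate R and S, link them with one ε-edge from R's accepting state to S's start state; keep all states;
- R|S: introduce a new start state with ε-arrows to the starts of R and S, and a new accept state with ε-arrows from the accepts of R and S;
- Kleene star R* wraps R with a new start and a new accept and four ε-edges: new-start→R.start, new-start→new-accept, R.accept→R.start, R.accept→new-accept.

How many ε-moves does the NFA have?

By structural recursion:
Each of the 5 symbol leaves contributes 0 ε-transitions.
  y | z = 4 ε-transitions
  yx(y | z) = 6 ε-transitions
  (yx(y | z))* = 10 ε-transitions
  z(yx(y | z))* = 11 ε-transitions

11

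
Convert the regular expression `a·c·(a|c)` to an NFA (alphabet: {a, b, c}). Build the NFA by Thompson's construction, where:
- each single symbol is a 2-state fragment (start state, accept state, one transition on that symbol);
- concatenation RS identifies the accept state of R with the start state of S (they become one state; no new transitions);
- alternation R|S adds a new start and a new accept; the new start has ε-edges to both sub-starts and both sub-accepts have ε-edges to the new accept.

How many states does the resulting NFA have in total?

8

Recursing over subexpressions:
Each of the 4 symbol leaves contributes a 2-state fragment.
  a|c → 6 states
  a·c·(a|c) → 8 states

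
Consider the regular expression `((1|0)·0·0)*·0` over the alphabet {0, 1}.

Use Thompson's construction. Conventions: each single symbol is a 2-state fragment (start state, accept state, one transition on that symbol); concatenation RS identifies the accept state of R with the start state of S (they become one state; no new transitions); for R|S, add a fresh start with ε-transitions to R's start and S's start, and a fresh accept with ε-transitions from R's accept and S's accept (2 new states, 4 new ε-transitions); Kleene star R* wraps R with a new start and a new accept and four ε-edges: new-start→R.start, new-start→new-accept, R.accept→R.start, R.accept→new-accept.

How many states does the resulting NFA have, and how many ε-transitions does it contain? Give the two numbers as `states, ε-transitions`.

11, 8

Building bottom-up:
Each of the 5 symbol leaves contributes 2 states and 0 ε-transitions.
  1|0 — 6 states, 4 ε-transitions
  (1|0)·0·0 — 8 states, 4 ε-transitions
  ((1|0)·0·0)* — 10 states, 8 ε-transitions
  ((1|0)·0·0)*·0 — 11 states, 8 ε-transitions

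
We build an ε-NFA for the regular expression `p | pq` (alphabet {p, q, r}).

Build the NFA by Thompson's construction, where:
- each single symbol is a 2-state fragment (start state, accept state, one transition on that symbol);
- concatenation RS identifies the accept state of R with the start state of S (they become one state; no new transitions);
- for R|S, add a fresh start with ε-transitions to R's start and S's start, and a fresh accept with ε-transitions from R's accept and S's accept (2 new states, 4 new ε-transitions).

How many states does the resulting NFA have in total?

7

Bottom-up over the parse tree:
Each of the 3 symbol leaves contributes a 2-state fragment.
  pq — 3 states
  p | pq — 7 states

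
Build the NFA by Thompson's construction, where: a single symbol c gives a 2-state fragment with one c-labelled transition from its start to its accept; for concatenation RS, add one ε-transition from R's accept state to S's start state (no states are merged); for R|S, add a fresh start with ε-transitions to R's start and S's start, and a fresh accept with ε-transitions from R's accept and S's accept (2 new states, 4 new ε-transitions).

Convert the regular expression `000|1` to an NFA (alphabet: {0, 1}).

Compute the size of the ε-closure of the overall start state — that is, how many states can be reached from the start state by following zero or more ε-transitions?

3

Let C(F) = |ε-closure(F.start)| within fragment F, and note whether F accepts ε. Symbol fragments have C = 1 and do not accept ε. Then:
  000 — C equals the left operand's closure size = 1 (its accept is not ε-reachable, so the closure stops there)
  000|1 — C = 1 + 1 + 1 = 3 (the new accept is not ε-reachable since no branch accepts ε)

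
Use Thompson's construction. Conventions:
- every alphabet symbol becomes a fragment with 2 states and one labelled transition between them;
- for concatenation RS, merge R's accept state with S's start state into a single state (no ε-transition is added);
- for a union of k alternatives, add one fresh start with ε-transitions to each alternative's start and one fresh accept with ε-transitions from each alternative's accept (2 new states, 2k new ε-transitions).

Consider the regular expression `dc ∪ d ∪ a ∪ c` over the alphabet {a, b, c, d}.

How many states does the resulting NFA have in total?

11

Bottom-up over the parse tree:
Each of the 5 symbol leaves contributes a 2-state fragment.
  dc : 3 states
  dc ∪ d ∪ a ∪ c : 11 states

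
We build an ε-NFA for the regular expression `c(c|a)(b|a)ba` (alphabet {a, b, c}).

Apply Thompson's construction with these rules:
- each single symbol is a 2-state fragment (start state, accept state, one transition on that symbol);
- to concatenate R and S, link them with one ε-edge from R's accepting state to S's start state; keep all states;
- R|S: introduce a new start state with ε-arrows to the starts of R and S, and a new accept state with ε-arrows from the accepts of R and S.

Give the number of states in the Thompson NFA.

By structural recursion:
Each of the 7 symbol leaves contributes a 2-state fragment.
  c|a — 6 states
  b|a — 6 states
  c(c|a)(b|a)ba — 18 states

18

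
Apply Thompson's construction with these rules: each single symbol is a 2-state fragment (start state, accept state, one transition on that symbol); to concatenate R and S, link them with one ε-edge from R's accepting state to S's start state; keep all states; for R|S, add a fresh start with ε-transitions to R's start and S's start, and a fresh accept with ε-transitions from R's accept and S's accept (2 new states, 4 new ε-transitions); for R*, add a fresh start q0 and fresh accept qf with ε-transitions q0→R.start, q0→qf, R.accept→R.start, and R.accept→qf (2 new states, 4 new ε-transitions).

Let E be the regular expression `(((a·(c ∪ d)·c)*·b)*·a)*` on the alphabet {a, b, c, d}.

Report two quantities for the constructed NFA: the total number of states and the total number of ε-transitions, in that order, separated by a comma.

Recursing over subexpressions:
Each of the 6 symbol leaves contributes 2 states and 0 ε-transitions.
  c ∪ d : 6 states, 4 ε-transitions
  a·(c ∪ d)·c : 10 states, 6 ε-transitions
  (a·(c ∪ d)·c)* : 12 states, 10 ε-transitions
  (a·(c ∪ d)·c)*·b : 14 states, 11 ε-transitions
  ((a·(c ∪ d)·c)*·b)* : 16 states, 15 ε-transitions
  ((a·(c ∪ d)·c)*·b)*·a : 18 states, 16 ε-transitions
  (((a·(c ∪ d)·c)*·b)*·a)* : 20 states, 20 ε-transitions

20, 20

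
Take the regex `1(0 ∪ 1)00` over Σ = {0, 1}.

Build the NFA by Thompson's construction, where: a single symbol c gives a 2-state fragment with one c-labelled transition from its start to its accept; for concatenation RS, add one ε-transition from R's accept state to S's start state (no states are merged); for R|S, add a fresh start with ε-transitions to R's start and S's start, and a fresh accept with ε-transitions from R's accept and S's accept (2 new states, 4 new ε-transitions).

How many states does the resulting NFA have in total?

By structural recursion:
Each of the 5 symbol leaves contributes a 2-state fragment.
  0 ∪ 1 = 6 states
  1(0 ∪ 1)00 = 12 states

12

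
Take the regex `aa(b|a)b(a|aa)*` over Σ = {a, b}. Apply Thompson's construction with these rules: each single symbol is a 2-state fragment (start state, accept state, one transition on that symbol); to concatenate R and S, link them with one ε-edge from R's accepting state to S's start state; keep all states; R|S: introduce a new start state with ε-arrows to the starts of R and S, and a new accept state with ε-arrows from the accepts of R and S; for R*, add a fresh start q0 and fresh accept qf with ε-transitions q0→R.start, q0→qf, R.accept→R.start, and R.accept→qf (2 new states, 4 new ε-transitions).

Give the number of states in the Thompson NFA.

22

Per subexpression:
Each of the 8 symbol leaves contributes a 2-state fragment.
  b|a : 6 states
  aa : 4 states
  a|aa : 8 states
  (a|aa)* : 10 states
  aa(b|a)b(a|aa)* : 22 states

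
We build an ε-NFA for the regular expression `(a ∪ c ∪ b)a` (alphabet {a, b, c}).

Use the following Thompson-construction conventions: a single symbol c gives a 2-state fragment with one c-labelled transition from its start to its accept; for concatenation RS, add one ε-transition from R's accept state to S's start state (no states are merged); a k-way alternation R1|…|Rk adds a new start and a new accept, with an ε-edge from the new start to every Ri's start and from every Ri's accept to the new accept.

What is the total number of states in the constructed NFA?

10

Building bottom-up:
Each of the 4 symbol leaves contributes a 2-state fragment.
  a ∪ c ∪ b = 8 states
  (a ∪ c ∪ b)a = 10 states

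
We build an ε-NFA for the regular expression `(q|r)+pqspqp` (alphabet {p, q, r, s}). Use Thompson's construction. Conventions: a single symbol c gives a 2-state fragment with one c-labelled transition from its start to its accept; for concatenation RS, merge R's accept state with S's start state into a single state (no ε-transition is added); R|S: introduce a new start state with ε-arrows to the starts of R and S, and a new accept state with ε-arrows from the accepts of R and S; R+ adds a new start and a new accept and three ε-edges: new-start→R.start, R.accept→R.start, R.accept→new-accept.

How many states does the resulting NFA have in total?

Recursing over subexpressions:
Each of the 8 symbol leaves contributes a 2-state fragment.
  q|r = 6 states
  (q|r)+ = 8 states
  (q|r)+pqspqp = 14 states

14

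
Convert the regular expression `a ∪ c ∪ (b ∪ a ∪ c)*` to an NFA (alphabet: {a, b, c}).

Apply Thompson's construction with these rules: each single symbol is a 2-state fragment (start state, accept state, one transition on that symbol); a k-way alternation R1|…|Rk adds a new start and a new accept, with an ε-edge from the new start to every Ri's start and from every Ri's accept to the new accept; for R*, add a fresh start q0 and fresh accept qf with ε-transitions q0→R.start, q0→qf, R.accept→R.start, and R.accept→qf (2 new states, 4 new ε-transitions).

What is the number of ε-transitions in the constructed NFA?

16

Building bottom-up:
Each of the 5 symbol leaves contributes 0 ε-transitions.
  b ∪ a ∪ c → 6 ε-transitions
  (b ∪ a ∪ c)* → 10 ε-transitions
  a ∪ c ∪ (b ∪ a ∪ c)* → 16 ε-transitions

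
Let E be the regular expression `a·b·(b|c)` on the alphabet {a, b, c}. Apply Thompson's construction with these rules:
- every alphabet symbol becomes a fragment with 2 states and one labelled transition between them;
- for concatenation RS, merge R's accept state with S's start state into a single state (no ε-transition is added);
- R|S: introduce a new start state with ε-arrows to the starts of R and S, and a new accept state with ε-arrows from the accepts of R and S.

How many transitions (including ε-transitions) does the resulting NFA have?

8

Bottom-up over the parse tree:
Each of the 4 symbol leaves contributes 1 transition (1 symbol, 0 ε).
  b|c = 6 transitions (2 symbol, 4 ε)
  a·b·(b|c) = 8 transitions (4 symbol, 4 ε)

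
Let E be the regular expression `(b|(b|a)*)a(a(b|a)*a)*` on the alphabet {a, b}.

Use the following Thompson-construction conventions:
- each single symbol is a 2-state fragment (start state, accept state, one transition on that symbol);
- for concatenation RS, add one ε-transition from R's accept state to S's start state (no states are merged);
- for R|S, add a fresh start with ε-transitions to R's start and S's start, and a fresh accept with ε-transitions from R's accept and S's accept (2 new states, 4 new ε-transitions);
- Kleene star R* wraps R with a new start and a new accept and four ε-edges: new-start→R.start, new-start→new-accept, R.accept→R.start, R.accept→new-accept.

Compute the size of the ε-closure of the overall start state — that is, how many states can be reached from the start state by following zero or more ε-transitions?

9

Compute the ε-closure size of each fragment's start state recursively; a symbol fragment's start has no outgoing ε-edge, so its closure is just itself (size 1).
  b|a → new start ε-reaches every alternative's start; none of them accept ε, so the new accept is not reached: |closure| = 1 + 1 + 1 = 3
  (b|a)* → |closure| = 1 (new start) + 3 (body) + 1 (new accept) = 5
  b|(b|a)* → new start ε-reaches every alternative's start; at least one alternative accepts ε, so the union's new accept is reached too: |closure| = 1 + 1 + 5 + 1 = 8
  b|a → new start ε-reaches every alternative's start; none of them accept ε, so the new accept is not reached: |closure| = 1 + 1 + 1 = 3
  (b|a)* → the star's fresh start ε-reaches both the body's start and the fresh accept: |closure| = 2 + 3 = 5
  a(b|a)*a → |closure| equals the left operand's closure size = 1 (its accept is not ε-reachable, so the closure stops there)
  (a(b|a)*a)* → the star's fresh start ε-reaches both the body's start and the fresh accept: |closure| = 2 + 1 = 3
  (b|(b|a)*)a(a(b|a)*a)* → the left operand accepts ε, so the closure extends into the next operand (via the concat ε-link); |closure| = 8 + 1 = 9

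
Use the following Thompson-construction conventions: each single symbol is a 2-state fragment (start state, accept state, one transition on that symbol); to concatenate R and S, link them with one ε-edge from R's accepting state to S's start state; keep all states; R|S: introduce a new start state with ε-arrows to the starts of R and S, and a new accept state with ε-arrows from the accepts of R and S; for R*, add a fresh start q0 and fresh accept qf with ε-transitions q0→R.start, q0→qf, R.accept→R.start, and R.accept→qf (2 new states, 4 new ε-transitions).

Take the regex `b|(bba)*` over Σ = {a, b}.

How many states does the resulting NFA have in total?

12

Building bottom-up:
Each of the 4 symbol leaves contributes a 2-state fragment.
  bba — 6 states
  (bba)* — 8 states
  b|(bba)* — 12 states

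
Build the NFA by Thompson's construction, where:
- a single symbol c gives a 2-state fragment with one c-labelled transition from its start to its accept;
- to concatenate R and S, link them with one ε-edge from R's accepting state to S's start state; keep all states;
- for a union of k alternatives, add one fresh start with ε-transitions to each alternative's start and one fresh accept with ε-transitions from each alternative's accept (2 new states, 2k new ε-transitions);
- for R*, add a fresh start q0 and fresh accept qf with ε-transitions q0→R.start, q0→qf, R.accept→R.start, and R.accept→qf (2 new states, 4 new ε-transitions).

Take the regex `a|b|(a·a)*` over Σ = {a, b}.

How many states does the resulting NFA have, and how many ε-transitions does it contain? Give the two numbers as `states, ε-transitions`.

12, 11

Per subexpression:
Each of the 4 symbol leaves contributes 2 states and 0 ε-transitions.
  a·a = 4 states, 1 ε-transition
  (a·a)* = 6 states, 5 ε-transitions
  a|b|(a·a)* = 12 states, 11 ε-transitions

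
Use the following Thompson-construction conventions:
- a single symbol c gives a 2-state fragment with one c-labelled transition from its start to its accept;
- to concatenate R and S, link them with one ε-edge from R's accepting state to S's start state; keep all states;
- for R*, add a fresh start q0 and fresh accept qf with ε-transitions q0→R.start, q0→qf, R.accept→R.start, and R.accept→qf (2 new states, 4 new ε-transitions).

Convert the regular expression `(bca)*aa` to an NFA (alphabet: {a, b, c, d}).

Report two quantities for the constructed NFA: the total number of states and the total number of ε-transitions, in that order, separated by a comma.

Per subexpression:
Each of the 5 symbol leaves contributes 2 states and 0 ε-transitions.
  bca : 6 states, 2 ε-transitions
  (bca)* : 8 states, 6 ε-transitions
  (bca)*aa : 12 states, 8 ε-transitions

12, 8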